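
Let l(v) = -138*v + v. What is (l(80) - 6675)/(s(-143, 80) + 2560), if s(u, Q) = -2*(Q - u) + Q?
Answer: -17635/2194 ≈ -8.0378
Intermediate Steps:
l(v) = -137*v
s(u, Q) = -Q + 2*u (s(u, Q) = (-2*Q + 2*u) + Q = -Q + 2*u)
(l(80) - 6675)/(s(-143, 80) + 2560) = (-137*80 - 6675)/((-1*80 + 2*(-143)) + 2560) = (-10960 - 6675)/((-80 - 286) + 2560) = -17635/(-366 + 2560) = -17635/2194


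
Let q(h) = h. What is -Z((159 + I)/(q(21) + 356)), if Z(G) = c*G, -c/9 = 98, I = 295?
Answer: 400428/377 ≈ 1062.1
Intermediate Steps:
c = -882 (c = -9*98 = -882)
Z(G) = -882*G
-Z((159 + I)/(q(21) + 356)) = -(-882)*(159 + 295)/(21 + 356) = -(-882)*454/377 = -1*(-400428/377) = 400428/377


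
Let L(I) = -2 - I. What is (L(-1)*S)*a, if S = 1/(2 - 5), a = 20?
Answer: 20/3 ≈ 6.6667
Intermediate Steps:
S = -⅓ (S = 1/(-3) = -⅓ ≈ -0.33333)
(L(-1)*S)*a = ((-2 - 1*(-1))*(-⅓))*20 = ((-2 + 1)*(-⅓))*20 = -1*(-⅓)*20 = (⅓)*20 = 20/3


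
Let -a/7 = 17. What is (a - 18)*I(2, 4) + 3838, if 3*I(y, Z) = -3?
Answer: 3975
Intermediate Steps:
a = -119 (a = -7*17 = -119)
I(y, Z) = -1 (I(y, Z) = (⅓)*(-3) = -1)
(a - 18)*I(2, 4) + 3838 = (-119 - 18)*(-1) + 3838 = -137*(-1) + 3838 = 137 + 3838 = 3975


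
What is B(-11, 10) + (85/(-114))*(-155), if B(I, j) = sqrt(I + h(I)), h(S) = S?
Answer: 13175/114 + I*sqrt(22) ≈ 115.57 + 4.6904*I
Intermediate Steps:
B(I, j) = sqrt(2)*sqrt(I) (B(I, j) = sqrt(I + I) = sqrt(2*I) = sqrt(2)*sqrt(I))
B(-11, 10) + (85/(-114))*(-155) = sqrt(2)*sqrt(-11) + (85/(-114))*(-155) = sqrt(2)*(I*sqrt(11)) + (85*(-1/114))*(-155) = I*sqrt(22) - 85/114*(-155) = I*sqrt(22) + 13175/114 = 13175/114 + I*sqrt(22)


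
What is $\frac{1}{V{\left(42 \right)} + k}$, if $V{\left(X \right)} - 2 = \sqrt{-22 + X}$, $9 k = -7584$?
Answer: $- \frac{3783}{3180152} - \frac{9 \sqrt{5}}{3180152} \approx -0.0011959$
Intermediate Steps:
$k = - \frac{2528}{3}$ ($k = \frac{1}{9} \left(-7584\right) = - \frac{2528}{3} \approx -842.67$)
$V{\left(X \right)} = 2 + \sqrt{-22 + X}$
$\frac{1}{V{\left(42 \right)} + k} = \frac{1}{\left(2 + \sqrt{-22 + 42}\right) - \frac{2528}{3}} = \frac{1}{\left(2 + \sqrt{20}\right) - \frac{2528}{3}} = \frac{1}{\left(2 + 2 \sqrt{5}\right) - \frac{2528}{3}} = \frac{1}{- \frac{2522}{3} + 2 \sqrt{5}}$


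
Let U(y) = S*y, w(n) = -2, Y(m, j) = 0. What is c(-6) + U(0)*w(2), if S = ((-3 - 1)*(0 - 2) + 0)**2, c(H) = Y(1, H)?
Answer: 0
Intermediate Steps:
c(H) = 0
S = 64 (S = (-4*(-2) + 0)**2 = (8 + 0)**2 = 8**2 = 64)
U(y) = 64*y
c(-6) + U(0)*w(2) = 0 + (64*0)*(-2) = 0 + 0*(-2) = 0 + 0 = 0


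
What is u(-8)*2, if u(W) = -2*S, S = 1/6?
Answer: -⅔ ≈ -0.66667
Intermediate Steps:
S = ⅙ (S = 1*(⅙) = ⅙ ≈ 0.16667)
u(W) = -⅓ (u(W) = -2*⅙ = -⅓)
u(-8)*2 = -⅓*2 = -⅔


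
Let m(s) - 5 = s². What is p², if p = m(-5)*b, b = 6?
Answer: 32400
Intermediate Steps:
m(s) = 5 + s²
p = 180 (p = (5 + (-5)²)*6 = (5 + 25)*6 = 30*6 = 180)
p² = 180² = 32400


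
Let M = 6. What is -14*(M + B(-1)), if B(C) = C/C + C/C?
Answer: -112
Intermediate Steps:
B(C) = 2 (B(C) = 1 + 1 = 2)
-14*(M + B(-1)) = -14*(6 + 2) = -14*8 = -112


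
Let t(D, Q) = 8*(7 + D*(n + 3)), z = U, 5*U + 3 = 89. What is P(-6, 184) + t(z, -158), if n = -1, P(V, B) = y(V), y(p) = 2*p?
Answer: 1596/5 ≈ 319.20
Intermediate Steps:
U = 86/5 (U = -⅗ + (⅕)*89 = -⅗ + 89/5 = 86/5 ≈ 17.200)
z = 86/5 ≈ 17.200
P(V, B) = 2*V
t(D, Q) = 56 + 16*D (t(D, Q) = 8*(7 + D*(-1 + 3)) = 8*(7 + D*2) = 8*(7 + 2*D) = 56 + 16*D)
P(-6, 184) + t(z, -158) = 2*(-6) + (56 + 16*(86/5)) = -12 + (56 + 1376/5) = -12 + 1656/5 = 1596/5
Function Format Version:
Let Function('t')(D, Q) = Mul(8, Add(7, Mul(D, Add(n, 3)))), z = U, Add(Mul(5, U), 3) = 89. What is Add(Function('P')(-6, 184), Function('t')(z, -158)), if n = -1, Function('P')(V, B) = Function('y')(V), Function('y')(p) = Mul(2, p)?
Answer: Rational(1596, 5) ≈ 319.20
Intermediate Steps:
U = Rational(86, 5) (U = Add(Rational(-3, 5), Mul(Rational(1, 5), 89)) = Add(Rational(-3, 5), Rational(89, 5)) = Rational(86, 5) ≈ 17.200)
z = Rational(86, 5) ≈ 17.200
Function('P')(V, B) = Mul(2, V)
Function('t')(D, Q) = Add(56, Mul(16, D)) (Function('t')(D, Q) = Mul(8, Add(7, Mul(D, Add(-1, 3)))) = Mul(8, Add(7, Mul(D, 2))) = Mul(8, Add(7, Mul(2, D))) = Add(56, Mul(16, D)))
Add(Function('P')(-6, 184), Function('t')(z, -158)) = Add(Mul(2, -6), Add(56, Mul(16, Rational(86, 5)))) = Add(-12, Add(56, Rational(1376, 5))) = Add(-12, Rational(1656, 5)) = Rational(1596, 5)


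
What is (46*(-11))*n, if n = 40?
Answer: -20240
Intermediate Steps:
(46*(-11))*n = (46*(-11))*40 = -506*40 = -20240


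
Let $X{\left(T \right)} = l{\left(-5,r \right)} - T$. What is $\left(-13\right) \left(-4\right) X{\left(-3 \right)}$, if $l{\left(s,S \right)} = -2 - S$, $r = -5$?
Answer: $312$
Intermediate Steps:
$X{\left(T \right)} = 3 - T$ ($X{\left(T \right)} = \left(-2 - -5\right) - T = \left(-2 + 5\right) - T = 3 - T$)
$\left(-13\right) \left(-4\right) X{\left(-3 \right)} = \left(-13\right) \left(-4\right) \left(3 - -3\right) = 52 \left(3 + 3\right) = 52 \cdot 6 = 312$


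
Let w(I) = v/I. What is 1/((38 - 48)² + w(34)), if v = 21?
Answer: 34/3421 ≈ 0.0099386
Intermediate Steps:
w(I) = 21/I
1/((38 - 48)² + w(34)) = 1/((38 - 48)² + 21/34) = 1/((-10)² + 21*(1/34)) = 1/(100 + 21/34) = 1/(3421/34) = 34/3421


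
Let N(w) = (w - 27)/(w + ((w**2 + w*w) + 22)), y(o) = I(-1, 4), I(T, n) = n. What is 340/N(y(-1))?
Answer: -19720/23 ≈ -857.39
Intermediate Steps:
y(o) = 4
N(w) = (-27 + w)/(22 + w + 2*w**2) (N(w) = (-27 + w)/(w + ((w**2 + w**2) + 22)) = (-27 + w)/(w + (2*w**2 + 22)) = (-27 + w)/(w + (22 + 2*w**2)) = (-27 + w)/(22 + w + 2*w**2))
340/N(y(-1)) = 340/(((-27 + 4)/(22 + 4 + 2*4**2))) = 340/((-23/(22 + 4 + 2*16))) = 340/((-23/(22 + 4 + 32))) = 340/((-23/58)) = 340/(((1/58)*(-23))) = 340/(-23/58) = 340*(-58/23) = -19720/23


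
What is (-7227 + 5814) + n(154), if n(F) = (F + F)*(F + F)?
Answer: 93451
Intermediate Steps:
n(F) = 4*F² (n(F) = (2*F)*(2*F) = 4*F²)
(-7227 + 5814) + n(154) = (-7227 + 5814) + 4*154² = -1413 + 4*23716 = -1413 + 94864 = 93451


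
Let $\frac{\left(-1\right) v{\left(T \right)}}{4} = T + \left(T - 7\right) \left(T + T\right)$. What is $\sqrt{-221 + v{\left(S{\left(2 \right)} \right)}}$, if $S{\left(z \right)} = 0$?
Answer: $i \sqrt{221} \approx 14.866 i$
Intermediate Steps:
$v{\left(T \right)} = - 4 T - 8 T \left(-7 + T\right)$ ($v{\left(T \right)} = - 4 \left(T + \left(T - 7\right) \left(T + T\right)\right) = - 4 \left(T + \left(-7 + T\right) 2 T\right) = - 4 \left(T + 2 T \left(-7 + T\right)\right) = - 4 T - 8 T \left(-7 + T\right)$)
$\sqrt{-221 + v{\left(S{\left(2 \right)} \right)}} = \sqrt{-221 + 4 \cdot 0 \left(13 - 0\right)} = \sqrt{-221 + 4 \cdot 0 \left(13 + 0\right)} = \sqrt{-221 + 4 \cdot 0 \cdot 13} = \sqrt{-221 + 0} = \sqrt{-221} = i \sqrt{221}$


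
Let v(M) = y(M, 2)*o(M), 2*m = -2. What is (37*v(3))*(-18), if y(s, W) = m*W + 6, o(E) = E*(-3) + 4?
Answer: 13320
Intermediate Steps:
m = -1 (m = (½)*(-2) = -1)
o(E) = 4 - 3*E (o(E) = -3*E + 4 = 4 - 3*E)
y(s, W) = 6 - W (y(s, W) = -W + 6 = 6 - W)
v(M) = 16 - 12*M (v(M) = (6 - 1*2)*(4 - 3*M) = (6 - 2)*(4 - 3*M) = 4*(4 - 3*M) = 16 - 12*M)
(37*v(3))*(-18) = (37*(16 - 12*3))*(-18) = (37*(16 - 36))*(-18) = (37*(-20))*(-18) = -740*(-18) = 13320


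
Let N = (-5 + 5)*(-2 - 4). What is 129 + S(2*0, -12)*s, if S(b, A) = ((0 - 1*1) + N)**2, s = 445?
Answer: 574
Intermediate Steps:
N = 0 (N = 0*(-6) = 0)
S(b, A) = 1 (S(b, A) = ((0 - 1*1) + 0)**2 = ((0 - 1) + 0)**2 = (-1 + 0)**2 = (-1)**2 = 1)
129 + S(2*0, -12)*s = 129 + 1*445 = 129 + 445 = 574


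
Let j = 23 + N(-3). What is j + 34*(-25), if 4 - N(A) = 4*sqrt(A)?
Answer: -823 - 4*I*sqrt(3) ≈ -823.0 - 6.9282*I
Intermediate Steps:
N(A) = 4 - 4*sqrt(A)
j = 27 - 4*I*sqrt(3) (j = 23 + (4 - 4*I*sqrt(3)) = 27 - 4*I*sqrt(3) ≈ 27.0 - 6.9282*I)
j + 34*(-25) = (27 - 4*I*sqrt(3)) + 34*(-25) = (27 - 4*I*sqrt(3)) - 850 = -823 - 4*I*sqrt(3)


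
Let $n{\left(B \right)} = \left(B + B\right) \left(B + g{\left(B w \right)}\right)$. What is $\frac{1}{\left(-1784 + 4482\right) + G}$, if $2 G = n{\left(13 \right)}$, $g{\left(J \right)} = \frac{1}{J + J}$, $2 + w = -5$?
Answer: $\frac{14}{40137} \approx 0.00034881$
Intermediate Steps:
$w = -7$ ($w = -2 - 5 = -7$)
$g{\left(J \right)} = \frac{1}{2 J}$
$n{\left(B \right)} = 2 B \left(B - \frac{1}{14 B}\right)$ ($n{\left(B \right)} = \left(B + B\right) \left(B + \frac{1}{2 B \left(-7\right)}\right) = 2 B \left(B + \frac{1}{2 \left(- 7 B\right)}\right) = 2 B \left(B + \frac{\left(- \frac{1}{7}\right) \frac{1}{B}}{2}\right) = 2 B \left(B - \frac{1}{14 B}\right)$)
$G = \frac{2365}{14}$ ($G = \frac{- \frac{1}{7} + 2 \cdot 13^{2}}{2} = \frac{- \frac{1}{7} + 2 \cdot 169}{2} = \frac{- \frac{1}{7} + 338}{2} = \frac{1}{2} \cdot \frac{2365}{7} = \frac{2365}{14} \approx 168.93$)
$\frac{1}{\left(-1784 + 4482\right) + G} = \frac{1}{\left(-1784 + 4482\right) + \frac{2365}{14}} = \frac{1}{2698 + \frac{2365}{14}} = \frac{1}{\frac{40137}{14}} = \frac{14}{40137}$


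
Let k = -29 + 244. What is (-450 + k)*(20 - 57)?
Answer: 8695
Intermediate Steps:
k = 215
(-450 + k)*(20 - 57) = (-450 + 215)*(20 - 57) = -235*(-37) = 8695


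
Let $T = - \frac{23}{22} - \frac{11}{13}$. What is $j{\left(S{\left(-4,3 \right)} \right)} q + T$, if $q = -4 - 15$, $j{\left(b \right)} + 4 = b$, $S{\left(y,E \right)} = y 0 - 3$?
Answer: $\frac{37497}{286} \approx 131.11$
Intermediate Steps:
$S{\left(y,E \right)} = -3$ ($S{\left(y,E \right)} = 0 - 3 = -3$)
$j{\left(b \right)} = -4 + b$
$T = - \frac{541}{286}$ ($T = \left(-23\right) \frac{1}{22} - \frac{11}{13} = - \frac{23}{22} - \frac{11}{13} = - \frac{541}{286} \approx -1.8916$)
$q = -19$
$j{\left(S{\left(-4,3 \right)} \right)} q + T = \left(-4 - 3\right) \left(-19\right) - \frac{541}{286} = \left(-7\right) \left(-19\right) - \frac{541}{286} = 133 - \frac{541}{286} = \frac{37497}{286}$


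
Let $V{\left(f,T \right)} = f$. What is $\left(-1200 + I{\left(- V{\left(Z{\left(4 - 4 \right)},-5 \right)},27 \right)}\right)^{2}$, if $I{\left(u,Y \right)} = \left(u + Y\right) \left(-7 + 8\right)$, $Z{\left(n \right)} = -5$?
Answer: $1364224$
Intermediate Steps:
$I{\left(u,Y \right)} = Y + u$ ($I{\left(u,Y \right)} = \left(Y + u\right) 1 = Y + u$)
$\left(-1200 + I{\left(- V{\left(Z{\left(4 - 4 \right)},-5 \right)},27 \right)}\right)^{2} = \left(-1200 + \left(27 - -5\right)\right)^{2} = \left(-1200 + \left(27 + 5\right)\right)^{2} = \left(-1200 + 32\right)^{2} = \left(-1168\right)^{2} = 1364224$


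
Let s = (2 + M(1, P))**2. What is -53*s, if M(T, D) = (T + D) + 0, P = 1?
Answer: -848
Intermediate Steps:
M(T, D) = D + T (M(T, D) = (D + T) + 0 = D + T)
s = 16 (s = (2 + (1 + 1))**2 = (2 + 2)**2 = 4**2 = 16)
-53*s = -53*16 = -848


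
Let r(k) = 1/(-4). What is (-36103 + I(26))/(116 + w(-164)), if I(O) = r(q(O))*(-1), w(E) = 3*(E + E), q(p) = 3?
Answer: 144411/3472 ≈ 41.593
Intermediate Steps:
r(k) = -¼
w(E) = 6*E (w(E) = 3*(2*E) = 6*E)
I(O) = ¼ (I(O) = -¼*(-1) = ¼)
(-36103 + I(26))/(116 + w(-164)) = (-36103 + ¼)/(116 + 6*(-164)) = -144411/(4*(116 - 984)) = -144411/4/(-868) = -144411/4*(-1/868) = 144411/3472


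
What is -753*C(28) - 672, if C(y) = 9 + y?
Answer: -28533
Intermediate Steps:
-753*C(28) - 672 = -753*(9 + 28) - 672 = -753*37 - 672 = -27861 - 672 = -28533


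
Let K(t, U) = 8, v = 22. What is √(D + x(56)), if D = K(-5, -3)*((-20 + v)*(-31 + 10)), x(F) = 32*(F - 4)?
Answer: 4*√83 ≈ 36.442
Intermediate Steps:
x(F) = -128 + 32*F (x(F) = 32*(-4 + F) = -128 + 32*F)
D = -336 (D = 8*((-20 + 22)*(-31 + 10)) = 8*(2*(-21)) = 8*(-42) = -336)
√(D + x(56)) = √(-336 + (-128 + 32*56)) = √(-336 + (-128 + 1792)) = √(-336 + 1664) = √1328 = 4*√83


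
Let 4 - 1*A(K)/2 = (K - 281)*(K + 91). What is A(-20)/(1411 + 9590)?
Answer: 750/193 ≈ 3.8860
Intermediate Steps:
A(K) = 8 - 2*(-281 + K)*(91 + K) (A(K) = 8 - 2*(K - 281)*(K + 91) = 8 - 2*(-281 + K)*(91 + K))
A(-20)/(1411 + 9590) = (51150 - 2*(-20)**2 + 380*(-20))/(1411 + 9590) = (51150 - 2*400 - 7600)/11001 = (51150 - 800 - 7600)*(1/11001) = 42750*(1/11001) = 750/193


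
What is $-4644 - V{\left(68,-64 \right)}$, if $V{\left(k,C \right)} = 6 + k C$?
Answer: $-298$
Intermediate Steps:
$V{\left(k,C \right)} = 6 + C k$
$-4644 - V{\left(68,-64 \right)} = -4644 - \left(6 - 4352\right) = -4644 - -4346 = -4644 + 4346 = -298$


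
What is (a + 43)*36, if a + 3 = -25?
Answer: 540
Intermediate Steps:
a = -28 (a = -3 - 25 = -28)
(a + 43)*36 = (-28 + 43)*36 = 15*36 = 540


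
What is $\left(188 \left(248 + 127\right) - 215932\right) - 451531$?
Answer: $-596963$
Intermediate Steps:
$\left(188 \left(248 + 127\right) - 215932\right) - 451531 = \left(188 \cdot 375 - 215932\right) - 451531 = \left(70500 - 215932\right) - 451531 = -145432 - 451531 = -596963$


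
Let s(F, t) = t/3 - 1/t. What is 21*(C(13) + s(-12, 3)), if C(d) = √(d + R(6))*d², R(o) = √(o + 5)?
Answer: 14 + 3549*√(13 + √11) ≈ 14350.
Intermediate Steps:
R(o) = √(5 + o)
s(F, t) = -1/t + t/3 (s(F, t) = t*(⅓) - 1/t = t/3 - 1/t = -1/t + t/3)
C(d) = d²*√(d + √11) (C(d) = √(d + √(5 + 6))*d² = √(d + √11)*d² = d²*√(d + √11))
21*(C(13) + s(-12, 3)) = 21*(13²*√(13 + √11) + (-1/3 + (⅓)*3)) = 21*(169*√(13 + √11) + (-1*⅓ + 1)) = 21*(169*√(13 + √11) + (-⅓ + 1)) = 21*(169*√(13 + √11) + ⅔) = 21*(⅔ + 169*√(13 + √11)) = 14 + 3549*√(13 + √11)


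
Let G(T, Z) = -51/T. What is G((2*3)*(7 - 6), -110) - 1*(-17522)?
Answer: 35027/2 ≈ 17514.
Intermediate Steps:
G((2*3)*(7 - 6), -110) - 1*(-17522) = -51*1/(6*(7 - 6)) - 1*(-17522) = -51/(6*1) + 17522 = -51/6 + 17522 = -51*⅙ + 17522 = -17/2 + 17522 = 35027/2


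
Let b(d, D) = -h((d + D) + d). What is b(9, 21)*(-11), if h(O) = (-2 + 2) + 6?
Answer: 66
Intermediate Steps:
h(O) = 6 (h(O) = 0 + 6 = 6)
b(d, D) = -6 (b(d, D) = -1*6 = -6)
b(9, 21)*(-11) = -6*(-11) = 66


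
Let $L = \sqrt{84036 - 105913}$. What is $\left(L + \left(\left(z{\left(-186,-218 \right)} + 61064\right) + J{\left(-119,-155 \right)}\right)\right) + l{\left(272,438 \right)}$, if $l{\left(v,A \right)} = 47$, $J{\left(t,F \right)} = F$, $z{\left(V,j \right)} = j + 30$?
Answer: $60768 + i \sqrt{21877} \approx 60768.0 + 147.91 i$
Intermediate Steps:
$z{\left(V,j \right)} = 30 + j$
$L = i \sqrt{21877}$ ($L = \sqrt{-21877} = i \sqrt{21877} \approx 147.91 i$)
$\left(L + \left(\left(z{\left(-186,-218 \right)} + 61064\right) + J{\left(-119,-155 \right)}\right)\right) + l{\left(272,438 \right)} = \left(i \sqrt{21877} + \left(\left(\left(30 - 218\right) + 61064\right) - 155\right)\right) + 47 = \left(i \sqrt{21877} + \left(\left(-188 + 61064\right) - 155\right)\right) + 47 = \left(i \sqrt{21877} + \left(60876 - 155\right)\right) + 47 = \left(i \sqrt{21877} + 60721\right) + 47 = \left(60721 + i \sqrt{21877}\right) + 47 = 60768 + i \sqrt{21877}$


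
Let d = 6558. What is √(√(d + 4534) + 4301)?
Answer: √(4301 + 2*√2773) ≈ 66.380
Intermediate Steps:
√(√(d + 4534) + 4301) = √(√(6558 + 4534) + 4301) = √(√11092 + 4301) = √(2*√2773 + 4301) = √(4301 + 2*√2773)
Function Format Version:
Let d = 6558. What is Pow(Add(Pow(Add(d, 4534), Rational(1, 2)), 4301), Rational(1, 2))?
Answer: Pow(Add(4301, Mul(2, Pow(2773, Rational(1, 2)))), Rational(1, 2)) ≈ 66.380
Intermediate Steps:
Pow(Add(Pow(Add(d, 4534), Rational(1, 2)), 4301), Rational(1, 2)) = Pow(Add(Pow(Add(6558, 4534), Rational(1, 2)), 4301), Rational(1, 2)) = Pow(Add(Pow(11092, Rational(1, 2)), 4301), Rational(1, 2)) = Pow(Add(Mul(2, Pow(2773, Rational(1, 2))), 4301), Rational(1, 2)) = Pow(Add(4301, Mul(2, Pow(2773, Rational(1, 2)))), Rational(1, 2))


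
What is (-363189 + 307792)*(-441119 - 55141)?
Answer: 27491315220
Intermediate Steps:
(-363189 + 307792)*(-441119 - 55141) = -55397*(-496260) = 27491315220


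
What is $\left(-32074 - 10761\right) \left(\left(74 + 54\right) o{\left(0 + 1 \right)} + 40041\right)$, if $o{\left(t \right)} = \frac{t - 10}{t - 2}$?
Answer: $-1764502155$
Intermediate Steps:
$o{\left(t \right)} = \frac{-10 + t}{-2 + t}$
$\left(-32074 - 10761\right) \left(\left(74 + 54\right) o{\left(0 + 1 \right)} + 40041\right) = \left(-32074 - 10761\right) \left(\left(74 + 54\right) \frac{-10 + \left(0 + 1\right)}{-2 + \left(0 + 1\right)} + 40041\right) = - 42835 \left(128 \frac{-10 + 1}{-2 + 1} + 40041\right) = - 42835 \left(128 \frac{1}{-1} \left(-9\right) + 40041\right) = - 42835 \left(128 \left(\left(-1\right) \left(-9\right)\right) + 40041\right) = - 42835 \left(128 \cdot 9 + 40041\right) = - 42835 \left(1152 + 40041\right) = \left(-42835\right) 41193 = -1764502155$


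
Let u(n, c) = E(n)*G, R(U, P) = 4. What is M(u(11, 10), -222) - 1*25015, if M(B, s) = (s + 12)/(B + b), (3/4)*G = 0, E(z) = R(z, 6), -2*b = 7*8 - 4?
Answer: -325090/13 ≈ -25007.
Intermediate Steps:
b = -26 (b = -(7*8 - 4)/2 = -(56 - 4)/2 = -½*52 = -26)
E(z) = 4
G = 0 (G = (4/3)*0 = 0)
u(n, c) = 0 (u(n, c) = 4*0 = 0)
M(B, s) = (12 + s)/(-26 + B) (M(B, s) = (s + 12)/(B - 26) = (12 + s)/(-26 + B))
M(u(11, 10), -222) - 1*25015 = (12 - 222)/(-26 + 0) - 1*25015 = -210/(-26) - 25015 = -1/26*(-210) - 25015 = 105/13 - 25015 = -325090/13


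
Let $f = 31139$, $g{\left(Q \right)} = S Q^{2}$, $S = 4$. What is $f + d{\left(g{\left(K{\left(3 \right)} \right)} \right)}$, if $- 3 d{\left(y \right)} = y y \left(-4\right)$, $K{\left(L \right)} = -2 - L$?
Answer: $\frac{133417}{3} \approx 44472.0$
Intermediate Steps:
$g{\left(Q \right)} = 4 Q^{2}$
$d{\left(y \right)} = \frac{4 y^{2}}{3}$ ($d{\left(y \right)} = - \frac{y y \left(-4\right)}{3} = - \frac{y^{2} \left(-4\right)}{3} = - \frac{\left(-4\right) y^{2}}{3} = \frac{4 y^{2}}{3}$)
$f + d{\left(g{\left(K{\left(3 \right)} \right)} \right)} = 31139 + \frac{4 \left(4 \left(-2 - 3\right)^{2}\right)^{2}}{3} = 31139 + \frac{4 \left(4 \left(-5\right)^{2}\right)^{2}}{3} = 31139 + \frac{4 \left(4 \cdot 25\right)^{2}}{3} = 31139 + \frac{4 \cdot 100^{2}}{3} = 31139 + \frac{4}{3} \cdot 10000 = 31139 + \frac{40000}{3} = \frac{133417}{3}$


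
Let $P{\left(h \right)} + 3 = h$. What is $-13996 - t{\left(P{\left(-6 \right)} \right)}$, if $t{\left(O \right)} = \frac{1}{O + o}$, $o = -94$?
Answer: $- \frac{1441587}{103} \approx -13996.0$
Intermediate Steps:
$P{\left(h \right)} = -3 + h$
$t{\left(O \right)} = \frac{1}{-94 + O}$ ($t{\left(O \right)} = \frac{1}{O - 94} = \frac{1}{-94 + O}$)
$-13996 - t{\left(P{\left(-6 \right)} \right)} = -13996 - \frac{1}{-94 - 9} = -13996 - \frac{1}{-103} = -13996 - - \frac{1}{103} = -13996 + \frac{1}{103} = - \frac{1441587}{103}$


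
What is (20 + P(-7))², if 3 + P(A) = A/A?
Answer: 324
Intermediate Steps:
P(A) = -2 (P(A) = -3 + A/A = -3 + 1 = -2)
(20 + P(-7))² = (20 - 2)² = 18² = 324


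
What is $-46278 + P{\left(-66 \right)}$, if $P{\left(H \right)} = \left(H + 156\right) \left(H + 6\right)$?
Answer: $-51678$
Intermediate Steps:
$P{\left(H \right)} = \left(6 + H\right) \left(156 + H\right)$ ($P{\left(H \right)} = \left(156 + H\right) \left(6 + H\right) = \left(6 + H\right) \left(156 + H\right)$)
$-46278 + P{\left(-66 \right)} = -46278 + \left(936 + \left(-66\right)^{2} + 162 \left(-66\right)\right) = -46278 + \left(936 + 4356 - 10692\right) = -46278 - 5400 = -51678$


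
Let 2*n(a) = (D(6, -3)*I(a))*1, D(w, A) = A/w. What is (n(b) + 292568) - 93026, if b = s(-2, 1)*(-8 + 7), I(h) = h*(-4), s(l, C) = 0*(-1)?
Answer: 199542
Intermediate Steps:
s(l, C) = 0
I(h) = -4*h
b = 0 (b = 0*(-8 + 7) = 0*(-1) = 0)
n(a) = a (n(a) = (((-3/6)*(-4*a))*1)/2 = (((-3*⅙)*(-4*a))*1)/2 = (-(-2)*a*1)/2 = ((2*a)*1)/2 = (2*a)/2 = a)
(n(b) + 292568) - 93026 = (0 + 292568) - 93026 = 292568 - 93026 = 199542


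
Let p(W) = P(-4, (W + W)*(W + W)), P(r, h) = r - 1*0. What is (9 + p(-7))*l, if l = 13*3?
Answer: 195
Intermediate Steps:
l = 39
P(r, h) = r (P(r, h) = r + 0 = r)
p(W) = -4
(9 + p(-7))*l = (9 - 4)*39 = 5*39 = 195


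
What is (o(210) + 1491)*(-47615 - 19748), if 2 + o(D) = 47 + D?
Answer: -117615798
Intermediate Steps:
o(D) = 45 + D (o(D) = -2 + (47 + D) = 45 + D)
(o(210) + 1491)*(-47615 - 19748) = ((45 + 210) + 1491)*(-47615 - 19748) = (255 + 1491)*(-67363) = 1746*(-67363) = -117615798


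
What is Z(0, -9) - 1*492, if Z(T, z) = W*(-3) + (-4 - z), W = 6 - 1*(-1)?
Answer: -508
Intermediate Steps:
W = 7 (W = 6 + 1 = 7)
Z(T, z) = -25 - z (Z(T, z) = 7*(-3) + (-4 - z) = -21 + (-4 - z) = -25 - z)
Z(0, -9) - 1*492 = (-25 - 1*(-9)) - 1*492 = (-25 + 9) - 492 = -16 - 492 = -508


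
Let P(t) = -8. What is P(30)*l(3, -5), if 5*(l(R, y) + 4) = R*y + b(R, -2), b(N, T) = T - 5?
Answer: 336/5 ≈ 67.200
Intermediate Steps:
b(N, T) = -5 + T
l(R, y) = -27/5 + R*y/5 (l(R, y) = -4 + (R*y + (-5 - 2))/5 = -4 + (R*y - 7)/5 = -4 + (-7 + R*y)/5 = -4 + (-7/5 + R*y/5) = -27/5 + R*y/5)
P(30)*l(3, -5) = -8*(-27/5 + (⅕)*3*(-5)) = -8*(-27/5 - 3) = -8*(-42/5) = 336/5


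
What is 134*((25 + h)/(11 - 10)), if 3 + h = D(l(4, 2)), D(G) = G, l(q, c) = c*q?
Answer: 4020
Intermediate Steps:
h = 5 (h = -3 + 2*4 = -3 + 8 = 5)
134*((25 + h)/(11 - 10)) = 134*((25 + 5)/(11 - 10)) = 134*(30/1) = 134*(30*1) = 134*30 = 4020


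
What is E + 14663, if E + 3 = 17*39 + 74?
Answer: 15397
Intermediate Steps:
E = 734 (E = -3 + (17*39 + 74) = -3 + (663 + 74) = -3 + 737 = 734)
E + 14663 = 734 + 14663 = 15397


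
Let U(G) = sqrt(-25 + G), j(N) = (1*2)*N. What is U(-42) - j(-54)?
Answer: 108 + I*sqrt(67) ≈ 108.0 + 8.1853*I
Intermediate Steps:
j(N) = 2*N
U(-42) - j(-54) = sqrt(-25 - 42) - 2*(-54) = sqrt(-67) - 1*(-108) = I*sqrt(67) + 108 = 108 + I*sqrt(67)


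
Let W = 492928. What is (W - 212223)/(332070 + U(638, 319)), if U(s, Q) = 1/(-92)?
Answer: 25824860/30550439 ≈ 0.84532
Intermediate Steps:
U(s, Q) = -1/92
(W - 212223)/(332070 + U(638, 319)) = (492928 - 212223)/(332070 - 1/92) = 280705/(30550439/92) = 280705*(92/30550439) = 25824860/30550439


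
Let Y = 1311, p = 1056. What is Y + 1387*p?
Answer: 1465983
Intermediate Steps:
Y + 1387*p = 1311 + 1387*1056 = 1311 + 1464672 = 1465983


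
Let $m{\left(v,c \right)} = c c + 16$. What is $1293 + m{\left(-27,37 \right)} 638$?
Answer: $884923$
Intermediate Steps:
$m{\left(v,c \right)} = 16 + c^{2}$ ($m{\left(v,c \right)} = c^{2} + 16 = 16 + c^{2}$)
$1293 + m{\left(-27,37 \right)} 638 = 1293 + \left(16 + 37^{2}\right) 638 = 1293 + \left(16 + 1369\right) 638 = 1293 + 1385 \cdot 638 = 1293 + 883630 = 884923$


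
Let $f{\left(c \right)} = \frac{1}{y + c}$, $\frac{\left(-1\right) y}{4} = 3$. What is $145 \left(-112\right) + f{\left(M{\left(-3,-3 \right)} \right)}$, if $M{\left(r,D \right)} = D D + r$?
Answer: $- \frac{97441}{6} \approx -16240.0$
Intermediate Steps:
$y = -12$ ($y = \left(-4\right) 3 = -12$)
$M{\left(r,D \right)} = r + D^{2}$ ($M{\left(r,D \right)} = D^{2} + r = r + D^{2}$)
$f{\left(c \right)} = \frac{1}{-12 + c}$
$145 \left(-112\right) + f{\left(M{\left(-3,-3 \right)} \right)} = 145 \left(-112\right) + \frac{1}{-12 - \left(3 - \left(-3\right)^{2}\right)} = -16240 + \frac{1}{-12 + \left(-3 + 9\right)} = -16240 + \frac{1}{-12 + 6} = -16240 + \frac{1}{-6} = -16240 - \frac{1}{6} = - \frac{97441}{6}$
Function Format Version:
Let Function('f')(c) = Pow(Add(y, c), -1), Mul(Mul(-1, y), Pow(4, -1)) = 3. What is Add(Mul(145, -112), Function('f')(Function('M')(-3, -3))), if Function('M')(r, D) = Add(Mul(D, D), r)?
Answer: Rational(-97441, 6) ≈ -16240.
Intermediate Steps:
y = -12 (y = Mul(-4, 3) = -12)
Function('M')(r, D) = Add(r, Pow(D, 2)) (Function('M')(r, D) = Add(Pow(D, 2), r) = Add(r, Pow(D, 2)))
Function('f')(c) = Pow(Add(-12, c), -1)
Add(Mul(145, -112), Function('f')(Function('M')(-3, -3))) = Add(Mul(145, -112), Pow(Add(-12, Add(-3, Pow(-3, 2))), -1)) = Add(-16240, Pow(Add(-12, Add(-3, 9)), -1)) = Add(-16240, Pow(Add(-12, 6), -1)) = Add(-16240, Pow(-6, -1)) = Add(-16240, Rational(-1, 6)) = Rational(-97441, 6)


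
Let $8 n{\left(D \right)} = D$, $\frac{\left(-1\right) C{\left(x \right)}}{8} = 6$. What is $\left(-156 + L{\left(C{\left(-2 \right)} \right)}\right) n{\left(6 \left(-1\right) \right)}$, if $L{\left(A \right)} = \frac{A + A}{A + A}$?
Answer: $\frac{465}{4} \approx 116.25$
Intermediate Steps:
$C{\left(x \right)} = -48$ ($C{\left(x \right)} = \left(-8\right) 6 = -48$)
$L{\left(A \right)} = 1$ ($L{\left(A \right)} = \frac{2 A}{2 A} = 2 A \frac{1}{2 A} = 1$)
$n{\left(D \right)} = \frac{D}{8}$
$\left(-156 + L{\left(C{\left(-2 \right)} \right)}\right) n{\left(6 \left(-1\right) \right)} = \left(-156 + 1\right) \frac{6 \left(-1\right)}{8} = - 155 \cdot \frac{1}{8} \left(-6\right) = \left(-155\right) \left(- \frac{3}{4}\right) = \frac{465}{4}$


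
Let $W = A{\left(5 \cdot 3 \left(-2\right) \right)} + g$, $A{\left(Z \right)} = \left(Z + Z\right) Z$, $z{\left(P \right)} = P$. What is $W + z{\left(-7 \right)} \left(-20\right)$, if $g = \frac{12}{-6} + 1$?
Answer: $1939$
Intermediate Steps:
$g = -1$ ($g = 12 \left(- \frac{1}{6}\right) + 1 = -2 + 1 = -1$)
$A{\left(Z \right)} = 2 Z^{2}$ ($A{\left(Z \right)} = 2 Z Z = 2 Z^{2}$)
$W = 1799$ ($W = 2 \left(5 \cdot 3 \left(-2\right)\right)^{2} - 1 = 2 \left(15 \left(-2\right)\right)^{2} - 1 = 2 \left(-30\right)^{2} - 1 = 2 \cdot 900 - 1 = 1800 - 1 = 1799$)
$W + z{\left(-7 \right)} \left(-20\right) = 1799 - -140 = 1799 + 140 = 1939$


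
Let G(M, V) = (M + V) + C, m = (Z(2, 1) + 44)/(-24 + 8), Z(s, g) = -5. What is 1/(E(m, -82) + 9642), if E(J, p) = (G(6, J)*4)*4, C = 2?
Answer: 1/9731 ≈ 0.00010276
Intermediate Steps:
m = -39/16 (m = (-5 + 44)/(-24 + 8) = 39/(-16) = 39*(-1/16) = -39/16 ≈ -2.4375)
G(M, V) = 2 + M + V (G(M, V) = (M + V) + 2 = 2 + M + V)
E(J, p) = 128 + 16*J (E(J, p) = ((2 + 6 + J)*4)*4 = ((8 + J)*4)*4 = (32 + 4*J)*4 = 128 + 16*J)
1/(E(m, -82) + 9642) = 1/((128 + 16*(-39/16)) + 9642) = 1/((128 - 39) + 9642) = 1/(89 + 9642) = 1/9731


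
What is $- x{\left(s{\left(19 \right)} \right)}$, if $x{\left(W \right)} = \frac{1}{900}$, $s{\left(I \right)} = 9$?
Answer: $- \frac{1}{900} \approx -0.0011111$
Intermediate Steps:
$x{\left(W \right)} = \frac{1}{900}$
$- x{\left(s{\left(19 \right)} \right)} = \left(-1\right) \frac{1}{900} = - \frac{1}{900}$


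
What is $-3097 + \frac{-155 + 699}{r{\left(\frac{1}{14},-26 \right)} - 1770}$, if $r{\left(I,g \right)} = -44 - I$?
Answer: $- \frac{78662125}{25397} \approx -3097.3$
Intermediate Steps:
$-3097 + \frac{-155 + 699}{r{\left(\frac{1}{14},-26 \right)} - 1770} = -3097 + \frac{-155 + 699}{\left(-44 - \frac{1}{14}\right) - 1770} = -3097 + \frac{544}{\left(-44 - \frac{1}{14}\right) - 1770} = -3097 + \frac{544}{- \frac{617}{14} - 1770} = -3097 + \frac{544}{- \frac{25397}{14}} = -3097 + 544 \left(- \frac{14}{25397}\right) = -3097 - \frac{7616}{25397} = - \frac{78662125}{25397}$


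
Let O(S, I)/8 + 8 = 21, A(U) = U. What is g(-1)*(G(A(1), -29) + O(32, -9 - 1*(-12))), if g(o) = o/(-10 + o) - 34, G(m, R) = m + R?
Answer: -28348/11 ≈ -2577.1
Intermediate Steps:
O(S, I) = 104 (O(S, I) = -64 + 8*21 = -64 + 168 = 104)
G(m, R) = R + m
g(o) = -34 + o/(-10 + o) (g(o) = o/(-10 + o) - 34 = -34 + o/(-10 + o))
g(-1)*(G(A(1), -29) + O(32, -9 - 1*(-12))) = ((340 - 33*(-1))/(-10 - 1))*((-29 + 1) + 104) = ((340 + 33)/(-11))*(-28 + 104) = -1/11*373*76 = -373/11*76 = -28348/11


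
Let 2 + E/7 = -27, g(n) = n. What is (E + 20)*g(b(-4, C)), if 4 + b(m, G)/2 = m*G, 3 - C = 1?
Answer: 4392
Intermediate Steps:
C = 2 (C = 3 - 1*1 = 3 - 1 = 2)
b(m, G) = -8 + 2*G*m (b(m, G) = -8 + 2*(m*G) = -8 + 2*(G*m) = -8 + 2*G*m)
E = -203 (E = -14 + 7*(-27) = -14 - 189 = -203)
(E + 20)*g(b(-4, C)) = (-203 + 20)*(-8 + 2*2*(-4)) = -183*(-8 - 16) = -183*(-24) = 4392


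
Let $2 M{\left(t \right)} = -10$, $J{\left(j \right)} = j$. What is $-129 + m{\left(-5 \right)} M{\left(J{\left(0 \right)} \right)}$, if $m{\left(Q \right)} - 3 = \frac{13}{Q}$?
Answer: $-131$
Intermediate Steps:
$m{\left(Q \right)} = 3 + \frac{13}{Q}$
$M{\left(t \right)} = -5$ ($M{\left(t \right)} = \frac{1}{2} \left(-10\right) = -5$)
$-129 + m{\left(-5 \right)} M{\left(J{\left(0 \right)} \right)} = -129 + \left(3 + \frac{13}{-5}\right) \left(-5\right) = -129 + \left(3 + 13 \left(- \frac{1}{5}\right)\right) \left(-5\right) = -129 + \left(3 - \frac{13}{5}\right) \left(-5\right) = -129 + \frac{2}{5} \left(-5\right) = -129 - 2 = -131$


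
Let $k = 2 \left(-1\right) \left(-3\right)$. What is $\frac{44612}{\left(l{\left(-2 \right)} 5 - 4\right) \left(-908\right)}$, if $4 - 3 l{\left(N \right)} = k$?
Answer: $\frac{33459}{4994} \approx 6.6998$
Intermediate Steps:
$k = 6$ ($k = \left(-2\right) \left(-3\right) = 6$)
$l{\left(N \right)} = - \frac{2}{3}$ ($l{\left(N \right)} = \frac{4}{3} - 2 = - \frac{2}{3}$)
$\frac{44612}{\left(l{\left(-2 \right)} 5 - 4\right) \left(-908\right)} = \frac{44612}{\left(\left(- \frac{2}{3}\right) 5 - 4\right) \left(-908\right)} = \frac{44612}{\left(- \frac{10}{3} - 4\right) \left(-908\right)} = \frac{44612}{\left(- \frac{22}{3}\right) \left(-908\right)} = \frac{44612}{\frac{19976}{3}} = 44612 \cdot \frac{3}{19976} = \frac{33459}{4994}$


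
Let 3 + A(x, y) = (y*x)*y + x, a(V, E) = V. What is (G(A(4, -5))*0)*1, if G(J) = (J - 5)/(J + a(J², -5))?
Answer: 0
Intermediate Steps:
A(x, y) = -3 + x + x*y² (A(x, y) = -3 + ((y*x)*y + x) = -3 + ((x*y)*y + x) = -3 + (x*y² + x) = -3 + (x + x*y²) = -3 + x + x*y²)
G(J) = (-5 + J)/(J + J²) (G(J) = (J - 5)/(J + J²) = (-5 + J)/(J + J²))
(G(A(4, -5))*0)*1 = (((-5 + (-3 + 4 + 4*(-5)²))/((-3 + 4 + 4*(-5)²)*(1 + (-3 + 4 + 4*(-5)²))))*0)*1 = (((-5 + (-3 + 4 + 4*25))/((-3 + 4 + 4*25)*(1 + (-3 + 4 + 4*25))))*0)*1 = (((-5 + (-3 + 4 + 100))/((-3 + 4 + 100)*(1 + (-3 + 4 + 100))))*0)*1 = (((-5 + 101)/(101*(1 + 101)))*0)*1 = (((1/101)*96/102)*0)*1 = (((1/101)*(1/102)*96)*0)*1 = ((16/1717)*0)*1 = 0*1 = 0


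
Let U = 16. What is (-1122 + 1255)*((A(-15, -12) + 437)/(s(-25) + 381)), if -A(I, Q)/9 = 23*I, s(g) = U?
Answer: 471086/397 ≈ 1186.6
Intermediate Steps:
s(g) = 16
A(I, Q) = -207*I
(-1122 + 1255)*((A(-15, -12) + 437)/(s(-25) + 381)) = (-1122 + 1255)*((-207*(-15) + 437)/(16 + 381)) = 133*((3105 + 437)/397) = 133*(3542*(1/397)) = 133*(3542/397) = 471086/397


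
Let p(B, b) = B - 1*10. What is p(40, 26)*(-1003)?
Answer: -30090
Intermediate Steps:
p(B, b) = -10 + B (p(B, b) = B - 10 = -10 + B)
p(40, 26)*(-1003) = (-10 + 40)*(-1003) = 30*(-1003) = -30090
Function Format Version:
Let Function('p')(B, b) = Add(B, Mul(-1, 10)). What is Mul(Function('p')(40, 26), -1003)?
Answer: -30090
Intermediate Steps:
Function('p')(B, b) = Add(-10, B) (Function('p')(B, b) = Add(B, -10) = Add(-10, B))
Mul(Function('p')(40, 26), -1003) = Mul(Add(-10, 40), -1003) = Mul(30, -1003) = -30090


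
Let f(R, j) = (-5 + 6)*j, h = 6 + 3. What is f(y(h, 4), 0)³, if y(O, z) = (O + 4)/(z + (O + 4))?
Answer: 0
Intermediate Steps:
h = 9
y(O, z) = (4 + O)/(4 + O + z) (y(O, z) = (4 + O)/(z + (4 + O)) = (4 + O)/(4 + O + z))
f(R, j) = j (f(R, j) = 1*j = j)
f(y(h, 4), 0)³ = 0³ = 0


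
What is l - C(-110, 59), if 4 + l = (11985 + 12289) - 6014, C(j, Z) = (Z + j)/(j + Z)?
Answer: 18255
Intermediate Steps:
C(j, Z) = 1 (C(j, Z) = (Z + j)/(Z + j) = 1)
l = 18256 (l = -4 + ((11985 + 12289) - 6014) = -4 + (24274 - 6014) = -4 + 18260 = 18256)
l - C(-110, 59) = 18256 - 1*1 = 18256 - 1 = 18255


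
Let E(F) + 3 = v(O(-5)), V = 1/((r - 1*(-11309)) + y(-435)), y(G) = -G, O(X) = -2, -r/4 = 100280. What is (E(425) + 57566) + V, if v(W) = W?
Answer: 22412871935/389376 ≈ 57561.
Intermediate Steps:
r = -401120 (r = -4*100280 = -401120)
V = -1/389376 (V = 1/((-401120 - 1*(-11309)) - 1*(-435)) = 1/((-401120 + 11309) + 435) = 1/(-389811 + 435) = 1/(-389376) = -1/389376 ≈ -2.5682e-6)
E(F) = -5 (E(F) = -3 - 2 = -5)
(E(425) + 57566) + V = (-5 + 57566) - 1/389376 = 57561 - 1/389376 = 22412871935/389376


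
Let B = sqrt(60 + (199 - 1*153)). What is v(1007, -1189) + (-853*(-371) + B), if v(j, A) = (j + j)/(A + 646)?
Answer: 171837395/543 + sqrt(106) ≈ 3.1647e+5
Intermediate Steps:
B = sqrt(106) (B = sqrt(60 + (199 - 153)) = sqrt(60 + 46) = sqrt(106) ≈ 10.296)
v(j, A) = 2*j/(646 + A) (v(j, A) = (2*j)/(646 + A) = 2*j/(646 + A))
v(1007, -1189) + (-853*(-371) + B) = 2*1007/(646 - 1189) + (-853*(-371) + sqrt(106)) = 2*1007/(-543) + (316463 + sqrt(106)) = 2*1007*(-1/543) + (316463 + sqrt(106)) = -2014/543 + (316463 + sqrt(106)) = 171837395/543 + sqrt(106)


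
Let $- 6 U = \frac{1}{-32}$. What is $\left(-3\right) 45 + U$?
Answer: $- \frac{25919}{192} \approx -134.99$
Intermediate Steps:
$U = \frac{1}{192}$ ($U = - \frac{1}{6 \left(-32\right)} = \left(- \frac{1}{6}\right) \left(- \frac{1}{32}\right) = \frac{1}{192} \approx 0.0052083$)
$\left(-3\right) 45 + U = \left(-3\right) 45 + \frac{1}{192} = -135 + \frac{1}{192} = - \frac{25919}{192}$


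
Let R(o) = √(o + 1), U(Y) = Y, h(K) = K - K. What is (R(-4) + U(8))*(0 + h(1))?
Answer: 0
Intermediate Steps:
h(K) = 0
R(o) = √(1 + o)
(R(-4) + U(8))*(0 + h(1)) = (√(1 - 4) + 8)*(0 + 0) = (√(-3) + 8)*0 = (I*√3 + 8)*0 = (8 + I*√3)*0 = 0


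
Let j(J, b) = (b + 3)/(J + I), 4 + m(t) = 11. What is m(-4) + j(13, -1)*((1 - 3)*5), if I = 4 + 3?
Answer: 6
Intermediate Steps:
m(t) = 7 (m(t) = -4 + 11 = 7)
I = 7
j(J, b) = (3 + b)/(7 + J) (j(J, b) = (b + 3)/(J + 7) = (3 + b)/(7 + J))
m(-4) + j(13, -1)*((1 - 3)*5) = 7 + ((3 - 1)/(7 + 13))*((1 - 3)*5) = 7 + (2/20)*(-2*5) = 7 + ((1/20)*2)*(-10) = 7 + (⅒)*(-10) = 7 - 1 = 6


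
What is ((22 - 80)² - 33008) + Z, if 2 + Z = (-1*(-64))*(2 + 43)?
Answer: -26766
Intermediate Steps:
Z = 2878 (Z = -2 + (-1*(-64))*(2 + 43) = -2 + 64*45 = -2 + 2880 = 2878)
((22 - 80)² - 33008) + Z = ((22 - 80)² - 33008) + 2878 = ((-58)² - 33008) + 2878 = (3364 - 33008) + 2878 = -29644 + 2878 = -26766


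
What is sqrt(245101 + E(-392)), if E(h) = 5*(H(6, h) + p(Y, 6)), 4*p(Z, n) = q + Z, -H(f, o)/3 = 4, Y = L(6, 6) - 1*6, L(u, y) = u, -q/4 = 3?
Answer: sqrt(245026) ≈ 495.00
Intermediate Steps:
q = -12 (q = -4*3 = -12)
Y = 0 (Y = 6 - 1*6 = 6 - 6 = 0)
H(f, o) = -12 (H(f, o) = -3*4 = -12)
p(Z, n) = -3 + Z/4 (p(Z, n) = (-12 + Z)/4 = -3 + Z/4)
E(h) = -75 (E(h) = 5*(-12 + (-3 + (1/4)*0)) = 5*(-12 + (-3 + 0)) = 5*(-12 - 3) = 5*(-15) = -75)
sqrt(245101 + E(-392)) = sqrt(245101 - 75) = sqrt(245026)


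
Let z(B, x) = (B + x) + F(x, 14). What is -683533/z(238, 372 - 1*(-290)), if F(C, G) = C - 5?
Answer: -683533/1557 ≈ -439.01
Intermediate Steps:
F(C, G) = -5 + C
z(B, x) = -5 + B + 2*x (z(B, x) = (B + x) + (-5 + x) = -5 + B + 2*x)
-683533/z(238, 372 - 1*(-290)) = -683533/(-5 + 238 + 2*(372 - 1*(-290))) = -683533/(-5 + 238 + 2*(372 + 290)) = -683533/(-5 + 238 + 2*662) = -683533/(-5 + 238 + 1324) = -683533/1557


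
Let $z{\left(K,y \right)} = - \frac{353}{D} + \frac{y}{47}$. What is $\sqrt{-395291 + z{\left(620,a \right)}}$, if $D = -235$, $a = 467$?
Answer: $\frac{i \sqrt{21829313795}}{235} \approx 628.71 i$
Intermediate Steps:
$z{\left(K,y \right)} = \frac{353}{235} + \frac{y}{47}$ ($z{\left(K,y \right)} = - \frac{353}{-235} + \frac{y}{47} = \left(-353\right) \left(- \frac{1}{235}\right) + y \frac{1}{47} = \frac{353}{235} + \frac{y}{47}$)
$\sqrt{-395291 + z{\left(620,a \right)}} = \sqrt{-395291 + \left(\frac{353}{235} + \frac{1}{47} \cdot 467\right)} = \sqrt{-395291 + \left(\frac{353}{235} + \frac{467}{47}\right)} = \sqrt{-395291 + \frac{2688}{235}} = \sqrt{- \frac{92890697}{235}} = \frac{i \sqrt{21829313795}}{235}$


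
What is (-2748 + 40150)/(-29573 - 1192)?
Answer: -37402/30765 ≈ -1.2157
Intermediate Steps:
(-2748 + 40150)/(-29573 - 1192) = 37402/(-30765) = 37402*(-1/30765) = -37402/30765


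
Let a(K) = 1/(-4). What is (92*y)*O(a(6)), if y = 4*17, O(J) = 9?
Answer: 56304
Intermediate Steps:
a(K) = -1/4
y = 68
(92*y)*O(a(6)) = (92*68)*9 = 6256*9 = 56304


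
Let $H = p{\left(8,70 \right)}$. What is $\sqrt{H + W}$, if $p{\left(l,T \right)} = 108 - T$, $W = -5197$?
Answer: $i \sqrt{5159} \approx 71.826 i$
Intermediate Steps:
$H = 38$ ($H = 108 - 70 = 38$)
$\sqrt{H + W} = \sqrt{38 - 5197} = \sqrt{-5159} = i \sqrt{5159}$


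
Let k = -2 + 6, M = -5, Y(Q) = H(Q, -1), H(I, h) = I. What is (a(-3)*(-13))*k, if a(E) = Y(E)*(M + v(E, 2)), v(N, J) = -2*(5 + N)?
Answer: -1404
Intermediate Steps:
Y(Q) = Q
k = 4
v(N, J) = -10 - 2*N
a(E) = E*(-15 - 2*E) (a(E) = E*(-5 + (-10 - 2*E)) = E*(-15 - 2*E))
(a(-3)*(-13))*k = (-1*(-3)*(15 + 2*(-3))*(-13))*4 = (-1*(-3)*(15 - 6)*(-13))*4 = (-1*(-3)*9*(-13))*4 = (27*(-13))*4 = -351*4 = -1404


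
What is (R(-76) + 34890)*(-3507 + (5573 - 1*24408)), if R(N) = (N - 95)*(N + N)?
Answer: -1360225644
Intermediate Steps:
R(N) = 2*N*(-95 + N) (R(N) = (-95 + N)*(2*N) = 2*N*(-95 + N))
(R(-76) + 34890)*(-3507 + (5573 - 1*24408)) = (2*(-76)*(-95 - 76) + 34890)*(-3507 + (5573 - 1*24408)) = (2*(-76)*(-171) + 34890)*(-3507 + (5573 - 24408)) = (25992 + 34890)*(-3507 - 18835) = 60882*(-22342) = -1360225644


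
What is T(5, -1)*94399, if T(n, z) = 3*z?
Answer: -283197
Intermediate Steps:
T(5, -1)*94399 = (3*(-1))*94399 = -3*94399 = -283197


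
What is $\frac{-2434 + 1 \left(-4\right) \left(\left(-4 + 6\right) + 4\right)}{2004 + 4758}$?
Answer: $- \frac{1229}{3381} \approx -0.3635$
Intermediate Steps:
$\frac{-2434 + 1 \left(-4\right) \left(\left(-4 + 6\right) + 4\right)}{2004 + 4758} = \frac{-2434 - 4 \left(2 + 4\right)}{6762} = \left(-2434 - 24\right) \frac{1}{6762} = \left(-2458\right) \frac{1}{6762} = - \frac{1229}{3381}$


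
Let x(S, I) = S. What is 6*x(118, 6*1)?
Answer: 708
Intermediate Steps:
6*x(118, 6*1) = 6*118 = 708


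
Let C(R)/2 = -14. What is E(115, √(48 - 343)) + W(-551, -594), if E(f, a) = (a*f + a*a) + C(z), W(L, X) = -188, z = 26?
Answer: -511 + 115*I*√295 ≈ -511.0 + 1975.2*I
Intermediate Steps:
C(R) = -28 (C(R) = 2*(-14) = -28)
E(f, a) = -28 + a² + a*f (E(f, a) = (a*f + a*a) - 28 = (a*f + a²) - 28 = (a² + a*f) - 28 = -28 + a² + a*f)
E(115, √(48 - 343)) + W(-551, -594) = (-28 + (√(48 - 343))² + √(48 - 343)*115) - 188 = (-28 + (√(-295))² + √(-295)*115) - 188 = (-28 + (I*√295)² + (I*√295)*115) - 188 = (-28 - 295 + 115*I*√295) - 188 = (-323 + 115*I*√295) - 188 = -511 + 115*I*√295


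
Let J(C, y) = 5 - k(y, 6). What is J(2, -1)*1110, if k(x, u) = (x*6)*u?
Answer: 45510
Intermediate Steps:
k(x, u) = 6*u*x (k(x, u) = (6*x)*u = 6*u*x)
J(C, y) = 5 - 36*y (J(C, y) = 5 - 6*6*y = 5 - 36*y)
J(2, -1)*1110 = (5 - 36*(-1))*1110 = (5 + 36)*1110 = 41*1110 = 45510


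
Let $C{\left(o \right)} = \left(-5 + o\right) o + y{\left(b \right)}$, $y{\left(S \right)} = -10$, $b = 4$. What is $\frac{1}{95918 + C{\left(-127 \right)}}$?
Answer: $\frac{1}{112672} \approx 8.8753 \cdot 10^{-6}$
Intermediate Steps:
$C{\left(o \right)} = -10 + o \left(-5 + o\right)$ ($C{\left(o \right)} = \left(-5 + o\right) o - 10 = o \left(-5 + o\right) - 10 = -10 + o \left(-5 + o\right)$)
$\frac{1}{95918 + C{\left(-127 \right)}} = \frac{1}{95918 - \left(-625 - 16129\right)} = \frac{1}{95918 + \left(-10 + 16129 + 635\right)} = \frac{1}{95918 + 16754} = \frac{1}{112672}$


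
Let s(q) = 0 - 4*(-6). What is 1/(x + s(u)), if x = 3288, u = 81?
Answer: 1/3312 ≈ 0.00030193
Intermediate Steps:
s(q) = 24 (s(q) = 0 + 24 = 24)
1/(x + s(u)) = 1/(3288 + 24) = 1/3312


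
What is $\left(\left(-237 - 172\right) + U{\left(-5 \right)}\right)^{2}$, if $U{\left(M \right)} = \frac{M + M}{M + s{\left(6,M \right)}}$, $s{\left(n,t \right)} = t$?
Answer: $166464$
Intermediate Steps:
$U{\left(M \right)} = 1$ ($U{\left(M \right)} = \frac{M + M}{M + M} = \frac{2 M}{2 M} = 2 M \frac{1}{2 M} = 1$)
$\left(\left(-237 - 172\right) + U{\left(-5 \right)}\right)^{2} = \left(\left(-237 - 172\right) + 1\right)^{2} = \left(-409 + 1\right)^{2} = \left(-408\right)^{2} = 166464$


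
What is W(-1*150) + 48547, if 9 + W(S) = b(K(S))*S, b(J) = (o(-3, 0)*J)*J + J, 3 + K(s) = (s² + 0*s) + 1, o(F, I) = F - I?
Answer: 227768675638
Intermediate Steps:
K(s) = -2 + s² (K(s) = -3 + ((s² + 0*s) + 1) = -3 + ((s² + 0) + 1) = -3 + (s² + 1) = -3 + (1 + s²) = -2 + s²)
b(J) = J - 3*J² (b(J) = ((-3 - 1*0)*J)*J + J = ((-3 + 0)*J)*J + J = (-3*J)*J + J = -3*J² + J = J - 3*J²)
W(S) = -9 + S*(-2 + S²)*(7 - 3*S²) (W(S) = -9 + ((-2 + S²)*(1 - 3*(-2 + S²)))*S = -9 + ((-2 + S²)*(1 + (6 - 3*S²)))*S = -9 + ((-2 + S²)*(7 - 3*S²))*S = -9 + S*(-2 + S²)*(7 - 3*S²))
W(-1*150) + 48547 = (-9 - (-14)*150 - 3*(-1*150)⁵ + 13*(-1*150)³) + 48547 = (-9 - 14*(-150) - 3*(-150)⁵ + 13*(-150)³) + 48547 = (-9 + 2100 - 3*(-75937500000) + 13*(-3375000)) + 48547 = (-9 + 2100 + 227812500000 - 43875000) + 48547 = 227768627091 + 48547 = 227768675638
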